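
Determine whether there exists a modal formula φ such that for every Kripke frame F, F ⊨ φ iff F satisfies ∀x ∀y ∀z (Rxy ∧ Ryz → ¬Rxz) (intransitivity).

Modal frame validity is preserved under surjective bounded morphisms.
The 7-cycle (worlds s,t,u,v,w,x,y with s→t→u→v→w→x→y→s) is intransitive. Mapping every world to a single reflexive point • is a surjective bounded morphism; the reflexive point is not intransitive (R••∧R•• but R••).
Hence intransitivity is not modally definable.

No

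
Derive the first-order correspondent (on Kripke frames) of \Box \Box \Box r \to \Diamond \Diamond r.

This is a Sahlqvist (Geach-type) schema ◇^0□^3r → □^0◇^2r.
Minimal-valuation argument: fix x; take any y with xR^0y and any z with xR^0z. Set V(r) to the set of worlds R-reachable from y in exactly 3 steps. Then □^3r holds at y, so the antecedent holds at x; validity forces ◇^2r at z, giving a w with zR^2w and yR^3w.
First-order correspondent: \forall x \exists w (x R^3 w \wedge x R^2 w).

\forall x \exists w (x R^3 w \wedge x R^2 w)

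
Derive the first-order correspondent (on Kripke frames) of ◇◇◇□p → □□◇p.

∀x ∀y ∀z ((xR³y ∧ xR²z) → ∃w (yRw ∧ zRw))

This is a Sahlqvist (Geach-type) schema ◇^3□^1p → □^2◇^1p.
First-order correspondent: ∀x ∀y ∀z ((xR³y ∧ xR²z) → ∃w (yRw ∧ zRw)).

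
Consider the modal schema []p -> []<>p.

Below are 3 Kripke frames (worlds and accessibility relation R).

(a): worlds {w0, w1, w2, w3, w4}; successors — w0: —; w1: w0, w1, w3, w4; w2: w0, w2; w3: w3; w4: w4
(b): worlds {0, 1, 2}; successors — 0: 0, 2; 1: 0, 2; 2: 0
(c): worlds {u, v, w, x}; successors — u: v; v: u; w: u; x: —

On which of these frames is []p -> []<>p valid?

(b)

The schema corresponds to a generalized confluence (Geach) condition: forall x forall z (xRz -> exists w (xRw & zRw)).
(a): fails — w1Rw0 but no w with w1Rw and w0Rw.
(b): ✓.
(c): fails — uRv but no t with uRt and vRt.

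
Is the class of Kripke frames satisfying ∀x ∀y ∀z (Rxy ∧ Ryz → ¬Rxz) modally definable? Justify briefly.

Not definable by any modal formula

Any modally definable frame class is closed under surjective bounded morphisms.
The 7-cycle (worlds a,b,c,d,e,f,g with a→b→c→d→e→f→g→a) is intransitive. Mapping every world to a single reflexive point • is a surjective bounded morphism; the reflexive point is not intransitive (R••∧R•• but R••).
So the class is not modally definable.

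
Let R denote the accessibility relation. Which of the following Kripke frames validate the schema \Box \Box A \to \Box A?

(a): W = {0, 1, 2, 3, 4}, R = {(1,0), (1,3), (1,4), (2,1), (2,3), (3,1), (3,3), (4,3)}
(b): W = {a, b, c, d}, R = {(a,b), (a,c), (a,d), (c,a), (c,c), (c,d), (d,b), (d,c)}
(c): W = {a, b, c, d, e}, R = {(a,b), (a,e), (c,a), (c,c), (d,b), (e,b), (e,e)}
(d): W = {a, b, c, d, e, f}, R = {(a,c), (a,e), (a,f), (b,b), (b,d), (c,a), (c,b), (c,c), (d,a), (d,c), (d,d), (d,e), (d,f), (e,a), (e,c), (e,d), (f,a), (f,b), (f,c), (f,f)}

Frame correspondent (Sahlqvist): \forall x \forall y (Rxy \to \exists z (Rxz \wedge Rzy)) — i.e. density.
(a): fails — R10 but no z with R1z and Rz0.
(b): fails — Rdb but no z with Rdz and Rzb.
(c): fails — Rdb but no z with Rdz and Rzb.
(d): fails — Rae but no z with Raz and Rze.

none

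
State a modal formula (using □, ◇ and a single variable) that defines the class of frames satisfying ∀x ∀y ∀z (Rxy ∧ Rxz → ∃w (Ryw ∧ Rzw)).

This is convergence; the standard corresponding axiom is .2: ◇□p → □◇p.
Suppose ◇□p→□◇p is valid. Take Rxy, Rxz and set V(p)={w : Ryw}. Then □p at y so ◇□p at x, so □◇p at x, so ◇p at z, giving w with Rzw and Ryw.

◇□p → □◇p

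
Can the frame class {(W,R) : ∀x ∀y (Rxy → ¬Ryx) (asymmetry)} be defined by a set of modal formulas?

Any modally definable frame class is closed under surjective bounded morphisms.
The 3-cycle (worlds w0,w1,w2 with w0→w1→w2→w0) is asymmetric. Mapping every world to a single reflexive point • is a surjective bounded morphism, and the reflexive point is not asymmetric (R•• but asymmetry requires ¬R••).
So the class is not modally definable.

Not definable by any modal formula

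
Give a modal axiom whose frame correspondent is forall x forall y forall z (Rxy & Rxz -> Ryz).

◇ψ → □◇ψ

The condition is the Euclidean property. The 5 schema ◇ψ → □◇ψ defines it.
Suppose ◇ψ→□◇ψ is valid. Take Rxy, Rxz and set V(ψ)={y}. Then ◇ψ at x, so □◇ψ at x, so ◇ψ at z, so some w with Rzw has ψ; w=y, i.e. Rzy. By symmetry of the argument, Ryz.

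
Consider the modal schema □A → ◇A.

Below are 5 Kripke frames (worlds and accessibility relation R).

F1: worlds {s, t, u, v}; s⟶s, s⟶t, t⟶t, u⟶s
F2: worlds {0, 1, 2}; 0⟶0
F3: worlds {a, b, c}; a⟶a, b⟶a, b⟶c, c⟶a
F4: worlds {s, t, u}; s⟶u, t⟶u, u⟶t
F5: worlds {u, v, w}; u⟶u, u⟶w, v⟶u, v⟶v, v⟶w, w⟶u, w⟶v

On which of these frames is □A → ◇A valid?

F3, F4, F5

This is the axiom for seriality; its first-order frame correspondent is ∀x ∃y Rxy.
F1: fails — world v has no successor.
F2: fails — world 1 has no successor.
F3: condition met.
F4: condition met.
F5: condition met.
Valid on: F3, F4, F5.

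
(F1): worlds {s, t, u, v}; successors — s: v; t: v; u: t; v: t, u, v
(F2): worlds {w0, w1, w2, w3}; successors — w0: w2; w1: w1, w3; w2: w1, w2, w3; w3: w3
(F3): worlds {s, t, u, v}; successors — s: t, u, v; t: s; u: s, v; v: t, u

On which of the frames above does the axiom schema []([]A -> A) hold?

The schema corresponds to shift-reflexivity: forall x forall y (Rxy -> Ryy).
(F1): fails — Rut but not Rtt.
(F2): condition met.
(F3): fails — Ruv but not Rvv.
Valid on: (F2).

(F2)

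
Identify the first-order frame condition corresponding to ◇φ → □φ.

partial functionality

Suppose ◇φ→□φ is valid. Take Rxy, Rxz and set V(φ)={y}. Then ◇φ at x, so □φ at x, so φ at z, i.e. z=y.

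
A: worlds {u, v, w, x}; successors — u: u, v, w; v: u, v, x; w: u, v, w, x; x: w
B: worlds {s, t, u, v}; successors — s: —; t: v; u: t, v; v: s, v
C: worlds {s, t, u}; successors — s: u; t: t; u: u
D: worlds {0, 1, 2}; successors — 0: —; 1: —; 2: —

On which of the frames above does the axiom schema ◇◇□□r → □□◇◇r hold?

This is the axiom for a generalized confluence (Geach) condition; its first-order frame correspondent is ∀x ∀y ∀z ((xR²y ∧ xR²z) → ∃w (yR²w ∧ zR²w)).
A: ✓.
B: fails — tR²s, tR²s but no w with sR²w and sR²w.
C: ✓.
D: ✓.
Valid on: A, C, D.

A, C, D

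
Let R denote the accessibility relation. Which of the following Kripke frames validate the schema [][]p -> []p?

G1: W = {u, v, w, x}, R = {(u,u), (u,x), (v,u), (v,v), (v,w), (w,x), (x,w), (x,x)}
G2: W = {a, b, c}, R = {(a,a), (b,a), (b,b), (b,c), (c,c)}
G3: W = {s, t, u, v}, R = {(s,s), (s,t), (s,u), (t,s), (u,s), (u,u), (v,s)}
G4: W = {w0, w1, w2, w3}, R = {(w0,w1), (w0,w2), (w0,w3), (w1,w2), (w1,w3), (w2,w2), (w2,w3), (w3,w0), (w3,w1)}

The schema corresponds to density: forall x forall y (Rxy -> exists z (Rxz & Rzy)).
G1: satisfies the condition.
G2: satisfies the condition.
G3: satisfies the condition.
G4: fails — Rw3w0 but no z with Rw3z and Rzw0.
Valid on: G1, G2, G3.

G1, G2, G3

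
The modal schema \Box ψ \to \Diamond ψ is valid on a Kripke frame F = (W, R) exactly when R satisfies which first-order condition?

Seriality

Suppose □ψ→◇ψ is valid. At any x set V(ψ)=W. Then □ψ at x, so ◇ψ at x, so x has a successor.
The converse is a direct semantic check.
Frame condition: \forall x \exists y Rxy.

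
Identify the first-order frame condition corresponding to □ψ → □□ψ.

transitivity: ∀x ∀y ∀z (Rxy ∧ Ryz → Rxz)

Suppose □ψ→□□ψ is valid. Take Rxy, Ryz and set V(ψ)={w : Rxw}. Then □ψ at x, so □□ψ at x, so □ψ at y, so ψ at z, i.e. Rxz.
The converse is a direct semantic check.
So the correspondent is transitivity.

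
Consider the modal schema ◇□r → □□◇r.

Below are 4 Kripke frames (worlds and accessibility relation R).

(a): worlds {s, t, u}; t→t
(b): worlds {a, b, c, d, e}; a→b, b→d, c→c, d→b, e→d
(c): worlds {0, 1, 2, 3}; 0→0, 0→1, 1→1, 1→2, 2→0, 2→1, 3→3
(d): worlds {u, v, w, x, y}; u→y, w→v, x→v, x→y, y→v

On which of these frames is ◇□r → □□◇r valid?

(a), (c)

The schema corresponds to a generalized confluence (Geach) condition: ∀x ∀y ∀z ((xRy ∧ xR²z) → ∃w (yRw ∧ zRw)).
(a): satisfies the condition.
(b): fails — aRb, aR²d but no w with bRw and dRw.
(c): satisfies the condition.
(d): fails — uRy, uR²v but no t with yRt and vRt.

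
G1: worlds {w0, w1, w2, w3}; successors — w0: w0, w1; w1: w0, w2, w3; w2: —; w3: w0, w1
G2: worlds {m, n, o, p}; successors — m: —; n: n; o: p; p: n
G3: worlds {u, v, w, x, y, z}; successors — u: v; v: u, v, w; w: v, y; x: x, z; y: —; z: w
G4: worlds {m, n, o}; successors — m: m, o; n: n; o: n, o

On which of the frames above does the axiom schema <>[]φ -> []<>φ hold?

G2, G4

Frame correspondent (Sahlqvist): forall x forall y forall z (Rxy & Rxz -> exists w (Ryw & Rzw)) — i.e. convergence.
G1: fails — Rw1w2 and Rw1w2 but w2 and w2 have no common successor.
G2: holds.
G3: fails — Rwy and Rwy but y and y have no common successor.
G4: holds.
Valid on: G2, G4.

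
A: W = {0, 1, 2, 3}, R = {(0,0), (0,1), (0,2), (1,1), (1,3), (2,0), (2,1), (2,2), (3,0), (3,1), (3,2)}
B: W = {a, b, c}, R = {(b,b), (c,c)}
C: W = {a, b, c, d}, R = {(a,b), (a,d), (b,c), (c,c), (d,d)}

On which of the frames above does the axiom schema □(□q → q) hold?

B

Frame correspondent (Sahlqvist): ∀x ∀y (Rxy → Ryy) — i.e. shift-reflexivity.
A: fails — R13 but not R33.
B: condition met.
C: fails — Rab but not Rbb.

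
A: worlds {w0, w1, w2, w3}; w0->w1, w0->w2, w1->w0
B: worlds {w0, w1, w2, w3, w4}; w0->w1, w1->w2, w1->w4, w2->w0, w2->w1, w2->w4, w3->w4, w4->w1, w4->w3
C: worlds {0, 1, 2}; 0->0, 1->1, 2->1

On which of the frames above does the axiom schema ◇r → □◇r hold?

C

The schema corresponds to the Euclidean property: ∀x ∀y ∀z (Rxy ∧ Rxz → Ryz).
A: fails — Rw0w1 and Rw0w1 but not Rw1w1.
B: fails — Rw0w1 and Rw0w1 but not Rw1w1.
C: condition met.
Valid on: C.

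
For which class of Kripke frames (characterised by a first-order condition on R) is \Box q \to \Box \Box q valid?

Suppose □q→□□q is valid. Take Rxy, Ryz and set V(q)={w : Rxw}. Then □q at x, so □□q at x, so □q at y, so q at z, i.e. Rxz.

transitivity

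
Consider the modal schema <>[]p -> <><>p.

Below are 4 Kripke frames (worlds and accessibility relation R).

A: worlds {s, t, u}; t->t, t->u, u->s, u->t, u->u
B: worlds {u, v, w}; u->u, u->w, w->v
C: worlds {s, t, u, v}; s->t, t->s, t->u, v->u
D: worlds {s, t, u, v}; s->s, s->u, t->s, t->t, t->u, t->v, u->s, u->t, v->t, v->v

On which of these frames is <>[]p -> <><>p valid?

This is the axiom for a generalized confluence (Geach) condition; its first-order frame correspondent is forall x forall y (xRy -> exists w (yRw & x R^2 w)).
A: fails — uRs but no w with sRw and uR²w.
B: fails — wRv but no t with vRt and wR²t.
C: fails — tRu but no w with uRw and tR²w.
D: ✓.

D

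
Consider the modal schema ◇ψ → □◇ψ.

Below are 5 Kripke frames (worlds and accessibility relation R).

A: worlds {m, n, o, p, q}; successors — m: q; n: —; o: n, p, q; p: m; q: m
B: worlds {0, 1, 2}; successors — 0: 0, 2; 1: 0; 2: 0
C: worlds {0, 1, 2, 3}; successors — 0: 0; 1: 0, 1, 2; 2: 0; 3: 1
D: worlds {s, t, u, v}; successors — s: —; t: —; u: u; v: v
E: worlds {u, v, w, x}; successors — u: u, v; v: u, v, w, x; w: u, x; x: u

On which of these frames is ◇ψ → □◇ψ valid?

The schema corresponds to the Euclidean property: ∀x ∀y ∀z (Rxy ∧ Rxz → Ryz).
A: fails — Rmq and Rmq but not Rqq.
B: fails — R02 and R02 but not R22.
C: fails — R10 and R12 but not R02.
D: holds.
E: fails — Rvw and Rvv but not Rwv.

D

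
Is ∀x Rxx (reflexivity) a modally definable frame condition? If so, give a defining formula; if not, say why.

Yes — defined by □q → q

Yes: it is reflexivity, defined by the T schema □q → q.
Suppose □q→q is valid. At any x set V(q)={w : Rxw}. Then □q holds at x, so q holds at x, i.e. Rxx.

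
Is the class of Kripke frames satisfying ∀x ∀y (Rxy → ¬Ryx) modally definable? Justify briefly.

Modal frame validity is preserved under surjective bounded morphisms.
The 4-cycle (worlds 0,1,2,3 with 0→1→2→3→0) is asymmetric. Mapping every world to a single reflexive point • is a surjective bounded morphism, and the reflexive point is not asymmetric (R•• but asymmetry requires ¬R••).
So the class is not modally definable.

Not modally definable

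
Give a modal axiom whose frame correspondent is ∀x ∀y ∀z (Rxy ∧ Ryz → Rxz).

The condition is transitivity. The 4 schema □q → □□q defines it.
Suppose □q→□□q is valid. Take Rxy, Ryz and set V(q)={w : Rxw}. Then □q at x, so □□q at x, so □q at y, so q at z, i.e. Rxz.

□q → □□q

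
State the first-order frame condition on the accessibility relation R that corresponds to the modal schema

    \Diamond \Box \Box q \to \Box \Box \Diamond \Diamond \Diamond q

\forall x \forall y \forall z ((xRy \wedge x R^2 z) \to \exists w (y R^2 w \wedge z R^3 w))

This is a Sahlqvist (Geach-type) schema ◇^1□^2q → □^2◇^3q.
Minimal-valuation argument: fix x; take any y with xR^1y and any z with xR^2z. Set V(q) to the set of worlds R-reachable from y in exactly 2 steps. Then □^2q holds at y, so the antecedent holds at x; validity forces ◇^3q at z, giving a w with zR^3w and yR^2w.
First-order correspondent: \forall x \forall y \forall z ((xRy \wedge x R^2 z) \to \exists w (y R^2 w \wedge z R^3 w)).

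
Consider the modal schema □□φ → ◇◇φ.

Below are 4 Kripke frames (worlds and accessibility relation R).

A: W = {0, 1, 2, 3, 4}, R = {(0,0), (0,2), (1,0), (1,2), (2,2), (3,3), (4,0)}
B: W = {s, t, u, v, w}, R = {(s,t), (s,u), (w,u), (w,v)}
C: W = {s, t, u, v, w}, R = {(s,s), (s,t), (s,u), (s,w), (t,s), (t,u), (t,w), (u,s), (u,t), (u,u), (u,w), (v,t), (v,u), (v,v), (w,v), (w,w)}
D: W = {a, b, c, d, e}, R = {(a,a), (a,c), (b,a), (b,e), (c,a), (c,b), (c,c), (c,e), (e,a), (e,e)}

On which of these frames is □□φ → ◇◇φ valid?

A, C

The schema corresponds to a generalized confluence (Geach) condition: ∀x ∃w (xR²w ∧ xR²w).
A: condition met.
B: fails — at s but no w* with sR²w* and sR²w*.
C: condition met.
D: fails — at d but no w with dR²w and dR²w.
Valid on: A, C.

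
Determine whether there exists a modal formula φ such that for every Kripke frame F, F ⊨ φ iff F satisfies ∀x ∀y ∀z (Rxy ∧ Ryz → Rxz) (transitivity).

Yes, by □r → □□r

Yes: it is transitivity, defined by the 4 schema □r → □□r.
Suppose □r→□□r is valid. Take Rxy, Ryz and set V(r)={w : Rxw}. Then □r at x, so □□r at x, so □r at y, so r at z, i.e. Rxz.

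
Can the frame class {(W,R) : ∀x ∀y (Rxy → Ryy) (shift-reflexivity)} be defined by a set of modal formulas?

Yes: it is shift-reflexivity, defined by the T□ schema □(□r → r).
Suppose □(□r→r) is valid. Take Rxy and set V(r)={w : Ryw}. Then at y, □r holds; since □(□r→r) at x, □r→r at y, so r at y, i.e. Ryy.

Yes — defined by □(□r → r)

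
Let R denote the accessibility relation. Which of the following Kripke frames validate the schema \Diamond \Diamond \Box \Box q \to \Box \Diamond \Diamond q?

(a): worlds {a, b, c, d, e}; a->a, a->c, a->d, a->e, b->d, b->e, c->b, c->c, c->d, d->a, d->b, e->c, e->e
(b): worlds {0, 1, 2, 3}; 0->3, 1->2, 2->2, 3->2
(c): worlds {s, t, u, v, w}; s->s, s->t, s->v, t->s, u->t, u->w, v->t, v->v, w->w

(a), (b)

Frame correspondent (Sahlqvist): \forall x \forall y \forall z ((x R^2 y \wedge xRz) \to \exists w (y R^2 w \wedge z R^2 w)) — i.e. a generalized confluence (Geach) condition.
(a): ✓.
(b): ✓.
(c): fails — uR²s, uRw but no w* with sR²w* and wR²w*.
Valid on: (a), (b).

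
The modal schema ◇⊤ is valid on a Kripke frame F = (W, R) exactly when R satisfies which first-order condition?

Seriality

◇⊤ holds at w iff w has a successor, so frame-validity of ◇⊤ is exactly seriality. Equivalently via □A → ◇A:
Suppose □A→◇A is valid. At any x set V(A)=W. Then □A at x, so ◇A at x, so x has a successor.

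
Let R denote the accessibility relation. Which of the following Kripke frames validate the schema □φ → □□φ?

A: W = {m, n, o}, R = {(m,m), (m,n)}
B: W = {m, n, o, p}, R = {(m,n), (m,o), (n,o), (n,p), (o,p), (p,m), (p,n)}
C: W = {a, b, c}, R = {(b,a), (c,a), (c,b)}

The schema corresponds to transitivity: ∀x ∀y ∀z (Rxy ∧ Ryz → Rxz).
A: ✓.
B: fails — Rop and Rpm but not Rom.
C: ✓.
Valid on: A, C.

A, C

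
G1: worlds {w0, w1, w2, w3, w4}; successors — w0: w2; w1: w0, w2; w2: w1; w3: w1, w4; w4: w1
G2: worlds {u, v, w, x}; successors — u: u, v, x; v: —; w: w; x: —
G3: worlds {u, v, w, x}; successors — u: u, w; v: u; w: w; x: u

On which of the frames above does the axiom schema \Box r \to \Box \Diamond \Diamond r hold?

G3

The schema corresponds to a generalized confluence (Geach) condition: \forall x \forall z (xRz \to \exists w (xRw \wedge z R^2 w)).
G1: fails — w1Rw0 but no w with w1Rw and w0R²w.
G2: fails — uRv but no t with uRt and vR²t.
G3: condition met.
Valid on: G3.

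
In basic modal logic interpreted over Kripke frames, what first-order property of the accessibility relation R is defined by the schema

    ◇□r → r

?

symmetry

Equivalently (dual form): r → □◇r.
Suppose r→□◇r is valid. Take Rxy and set V(r)={x}. Then r at x, so □◇r at x, so ◇r at y, so some z with Ryz has r; z=x, i.e. Ryx.
Conversely, any frame satisfying ∀x ∀y (Rxy → Ryx) validates the schema.
So the correspondent is symmetry.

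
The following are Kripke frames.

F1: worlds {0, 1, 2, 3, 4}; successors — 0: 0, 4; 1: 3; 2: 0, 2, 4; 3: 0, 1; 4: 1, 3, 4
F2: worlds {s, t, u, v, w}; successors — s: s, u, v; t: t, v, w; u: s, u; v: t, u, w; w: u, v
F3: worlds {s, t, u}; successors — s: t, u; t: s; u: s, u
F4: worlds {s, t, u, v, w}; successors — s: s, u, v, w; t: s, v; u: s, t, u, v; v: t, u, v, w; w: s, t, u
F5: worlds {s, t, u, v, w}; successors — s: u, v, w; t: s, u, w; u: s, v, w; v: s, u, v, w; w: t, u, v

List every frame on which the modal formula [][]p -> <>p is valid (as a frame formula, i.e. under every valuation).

F2, F4, F5

This is the axiom for a generalized confluence (Geach) condition; its first-order frame correspondent is forall x exists w (x R^2 w & xRw).
F1: fails — at 1 but no w with 1R²w and 1Rw.
F2: condition met.
F3: fails — at t but no w with tR²w and tRw.
F4: condition met.
F5: condition met.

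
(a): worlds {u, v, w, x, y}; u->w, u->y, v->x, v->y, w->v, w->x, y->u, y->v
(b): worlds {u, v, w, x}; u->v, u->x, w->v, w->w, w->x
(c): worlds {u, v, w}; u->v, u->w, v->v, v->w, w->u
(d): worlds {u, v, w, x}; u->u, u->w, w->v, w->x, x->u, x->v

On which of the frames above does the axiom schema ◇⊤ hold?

Frame correspondent (Sahlqvist): ∀x ∃y Rxy — i.e. seriality.
(a): fails — world x has no successor.
(b): fails — world v has no successor.
(c): satisfies the condition.
(d): fails — world v has no successor.
Valid on: (c).

(c)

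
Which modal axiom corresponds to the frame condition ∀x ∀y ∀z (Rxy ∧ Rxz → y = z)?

◇s → □s

This is partial functionality; the standard corresponding axiom is CD: ◇s → □s.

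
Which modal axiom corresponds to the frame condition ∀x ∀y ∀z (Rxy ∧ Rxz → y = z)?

The condition is partial functionality. The CD schema ◇r → □r defines it.
Suppose ◇r→□r is valid. Take Rxy, Rxz and set V(r)={y}. Then ◇r at x, so □r at x, so r at z, i.e. z=y.

◇r → □r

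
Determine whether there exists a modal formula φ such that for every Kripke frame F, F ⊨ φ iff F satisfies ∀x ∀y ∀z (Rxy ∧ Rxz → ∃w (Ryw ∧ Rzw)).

This is a Sahlqvist condition; the .2 axiom ◇□p → □◇p defines it.
Suppose ◇□p→□◇p is valid. Take Rxy, Rxz and set V(p)={w : Ryw}. Then □p at y so ◇□p at x, so □◇p at x, so ◇p at z, giving w with Rzw and Ryw.

Yes — defined by ◇□p → □◇p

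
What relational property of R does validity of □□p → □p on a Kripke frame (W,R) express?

Density

Suppose □□p→□p is valid. Take Rxy and set V(p)={w : xR²w}. Then □□p at x, so □p at x, so p at y, i.e. ∃z(Rxz∧Rzy).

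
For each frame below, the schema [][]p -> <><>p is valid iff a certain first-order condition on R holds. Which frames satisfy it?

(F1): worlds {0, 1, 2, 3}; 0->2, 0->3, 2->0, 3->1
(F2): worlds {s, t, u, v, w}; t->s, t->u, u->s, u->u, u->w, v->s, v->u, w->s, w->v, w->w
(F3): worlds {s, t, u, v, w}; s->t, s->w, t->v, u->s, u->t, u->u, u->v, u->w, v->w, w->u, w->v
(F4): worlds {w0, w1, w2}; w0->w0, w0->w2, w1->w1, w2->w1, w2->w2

(F3), (F4)

This is the axiom for a generalized confluence (Geach) condition; its first-order frame correspondent is forall x exists w (x R^2 w & x R^2 w).
(F1): fails — at 1 but no w with 1R²w and 1R²w.
(F2): fails — at s but no w* with sR²w* and sR²w*.
(F3): condition met.
(F4): condition met.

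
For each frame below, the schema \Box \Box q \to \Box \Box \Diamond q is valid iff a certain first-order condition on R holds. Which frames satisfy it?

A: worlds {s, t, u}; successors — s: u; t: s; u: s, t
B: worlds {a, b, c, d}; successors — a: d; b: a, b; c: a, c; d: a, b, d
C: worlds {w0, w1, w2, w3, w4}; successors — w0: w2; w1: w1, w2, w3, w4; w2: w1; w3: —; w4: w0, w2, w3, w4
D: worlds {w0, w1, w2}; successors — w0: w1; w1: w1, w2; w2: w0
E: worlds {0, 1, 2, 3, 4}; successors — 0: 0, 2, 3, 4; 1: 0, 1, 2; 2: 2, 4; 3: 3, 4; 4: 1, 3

B, E

The schema corresponds to a generalized confluence (Geach) condition: \forall x \forall z (x R^2 z \to \exists w (x R^2 w \wedge zRw)).
A: fails — sR²s but no w with sR²w and sRw.
B: holds.
C: fails — w1R²w3 but no w with w1R²w and w3Rw.
D: fails — w0R²w2 but no w with w0R²w and w2Rw.
E: holds.
Valid on: B, E.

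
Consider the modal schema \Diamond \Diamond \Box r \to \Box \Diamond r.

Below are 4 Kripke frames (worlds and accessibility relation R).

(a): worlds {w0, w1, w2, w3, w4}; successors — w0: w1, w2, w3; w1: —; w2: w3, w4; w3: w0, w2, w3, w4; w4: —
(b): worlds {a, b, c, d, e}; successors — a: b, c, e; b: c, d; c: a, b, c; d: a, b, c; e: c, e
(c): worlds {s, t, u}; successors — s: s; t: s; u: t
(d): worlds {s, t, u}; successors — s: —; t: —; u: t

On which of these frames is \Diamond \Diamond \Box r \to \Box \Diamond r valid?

(b), (c), (d)

This is the axiom for a generalized confluence (Geach) condition; its first-order frame correspondent is \forall x \forall y \forall z ((x R^2 y \wedge xRz) \to \exists w (yRw \wedge zRw)).
(a): fails — w0R²w0, w0Rw1 but no w with w0Rw and w1Rw.
(b): condition met.
(c): condition met.
(d): condition met.
Valid on: (b), (c), (d).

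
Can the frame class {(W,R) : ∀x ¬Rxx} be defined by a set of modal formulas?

Any modally definable frame class is closed under surjective bounded morphisms.
The 3-cycle (worlds 0,1,2 with 0→1→2→0) is irreflexive, and the map sending every world to a single reflexive point • is a surjective bounded morphism (forth: every edge maps to (•,•); back: every world has a successor). So any modal formula valid on the 3-cycle is also valid on the reflexive point, which is not irreflexive.
So the class is not modally definable.

No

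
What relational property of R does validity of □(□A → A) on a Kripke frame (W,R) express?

shift-reflexivity: ∀x ∀y (Rxy → Ryy)

Suppose □(□A→A) is valid. Take Rxy and set V(A)={w : Ryw}. Then at y, □A holds; since □(□A→A) at x, □A→A at y, so A at y, i.e. Ryy.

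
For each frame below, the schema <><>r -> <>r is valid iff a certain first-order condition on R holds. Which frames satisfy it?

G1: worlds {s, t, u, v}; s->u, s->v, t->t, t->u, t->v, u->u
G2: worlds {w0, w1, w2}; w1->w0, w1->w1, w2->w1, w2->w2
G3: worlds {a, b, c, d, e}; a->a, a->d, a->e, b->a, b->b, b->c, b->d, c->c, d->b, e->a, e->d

This is the axiom for transitivity; its first-order frame correspondent is forall x forall y forall z (Rxy & Ryz -> Rxz).
G1: ✓.
G2: fails — Rw2w1 and Rw1w0 but not Rw2w0.
G3: fails — Rea and Rae but not Ree.
Valid on: G1.

G1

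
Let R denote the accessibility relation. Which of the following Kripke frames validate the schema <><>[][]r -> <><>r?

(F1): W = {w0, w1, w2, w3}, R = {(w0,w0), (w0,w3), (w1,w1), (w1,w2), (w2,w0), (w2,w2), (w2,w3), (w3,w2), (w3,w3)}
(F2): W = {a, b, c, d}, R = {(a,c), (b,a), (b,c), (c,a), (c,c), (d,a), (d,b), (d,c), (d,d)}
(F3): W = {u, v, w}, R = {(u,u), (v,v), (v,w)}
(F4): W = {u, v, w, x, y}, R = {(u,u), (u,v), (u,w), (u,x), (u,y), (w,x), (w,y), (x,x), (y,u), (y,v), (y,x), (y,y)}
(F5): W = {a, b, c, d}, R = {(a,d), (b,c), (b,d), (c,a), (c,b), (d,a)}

(F1), (F2), (F5)

The schema corresponds to a generalized confluence (Geach) condition: forall x forall y (x R^2 y -> exists w (y R^2 w & x R^2 w)).
(F1): holds.
(F2): holds.
(F3): fails — vR²w but no t with wR²t and vR²t.
(F4): fails — uR²v but no t with vR²t and uR²t.
(F5): holds.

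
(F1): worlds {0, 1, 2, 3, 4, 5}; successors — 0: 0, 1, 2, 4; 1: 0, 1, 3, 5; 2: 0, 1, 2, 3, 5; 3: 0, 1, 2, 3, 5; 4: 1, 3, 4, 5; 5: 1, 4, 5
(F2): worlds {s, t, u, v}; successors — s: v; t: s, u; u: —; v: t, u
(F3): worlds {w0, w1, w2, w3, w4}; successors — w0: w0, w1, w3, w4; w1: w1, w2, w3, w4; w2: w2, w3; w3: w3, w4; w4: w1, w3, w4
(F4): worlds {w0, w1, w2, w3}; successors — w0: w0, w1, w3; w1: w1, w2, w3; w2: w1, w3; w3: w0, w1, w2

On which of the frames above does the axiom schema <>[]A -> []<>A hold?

The schema corresponds to convergence: forall x forall y forall z (Rxy & Rxz -> exists w (Ryw & Rzw)).
(F1): condition met.
(F2): fails — Rts and Rtu but s and u have no common successor.
(F3): condition met.
(F4): condition met.

(F1), (F3), (F4)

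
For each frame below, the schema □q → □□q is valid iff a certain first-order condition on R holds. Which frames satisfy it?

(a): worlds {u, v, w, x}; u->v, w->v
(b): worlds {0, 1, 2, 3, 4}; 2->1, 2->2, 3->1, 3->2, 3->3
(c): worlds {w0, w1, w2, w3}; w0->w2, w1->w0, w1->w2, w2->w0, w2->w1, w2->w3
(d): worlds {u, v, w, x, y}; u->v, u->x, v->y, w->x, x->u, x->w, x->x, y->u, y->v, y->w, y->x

(a), (b)

Frame correspondent (Sahlqvist): ∀x ∀y ∀z (Rxy ∧ Ryz → Rxz) — i.e. transitivity.
(a): holds.
(b): holds.
(c): fails — Rw1w2 and Rw2w1 but not Rw1w1.
(d): fails — Ruv and Rvy but not Ruy.
Valid on: (a), (b).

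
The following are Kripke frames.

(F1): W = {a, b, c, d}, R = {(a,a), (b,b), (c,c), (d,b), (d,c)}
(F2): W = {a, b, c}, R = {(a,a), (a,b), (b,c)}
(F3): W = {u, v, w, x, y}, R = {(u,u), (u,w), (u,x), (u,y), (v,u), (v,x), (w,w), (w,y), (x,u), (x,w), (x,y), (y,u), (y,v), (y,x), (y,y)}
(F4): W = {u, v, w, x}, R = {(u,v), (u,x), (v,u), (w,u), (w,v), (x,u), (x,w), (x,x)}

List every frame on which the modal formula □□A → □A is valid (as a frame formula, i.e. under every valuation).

(F1), (F3)

The schema corresponds to density: ∀x ∀y (Rxy → ∃z (Rxz ∧ Rzy)).
(F1): satisfies the condition.
(F2): fails — Rbc but no z with Rbz and Rzc.
(F3): satisfies the condition.
(F4): fails — Ruv but no z with Ruz and Rzv.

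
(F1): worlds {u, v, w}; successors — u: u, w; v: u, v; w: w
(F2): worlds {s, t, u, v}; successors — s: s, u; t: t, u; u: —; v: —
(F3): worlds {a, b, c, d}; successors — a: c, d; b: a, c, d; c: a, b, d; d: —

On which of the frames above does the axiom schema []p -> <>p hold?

(F1)

Frame correspondent (Sahlqvist): forall x exists y Rxy — i.e. seriality.
(F1): condition met.
(F2): fails — world u has no successor.
(F3): fails — world d has no successor.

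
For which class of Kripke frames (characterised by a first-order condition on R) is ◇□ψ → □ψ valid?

Equivalently (dual form): ◇ψ → □◇ψ.
Suppose ◇ψ→□◇ψ is valid. Take Rxy, Rxz and set V(ψ)={y}. Then ◇ψ at x, so □◇ψ at x, so ◇ψ at z, so some w with Rzw has ψ; w=y, i.e. Rzy. By symmetry of the argument, Ryz.
The converse is a direct semantic check.
Frame condition: ∀x ∀y ∀z (Rxy ∧ Rxz → Ryz).

the Euclidean property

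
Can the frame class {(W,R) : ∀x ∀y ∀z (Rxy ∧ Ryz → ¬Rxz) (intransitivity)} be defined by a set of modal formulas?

Not definable by any modal formula

If a class were modally definable it would be closed under surjective bounded morphisms (Goldblatt–Thomason).
The 3-cycle (worlds a,b,c with a→b→c→a) is intransitive. Mapping every world to a single reflexive point • is a surjective bounded morphism; the reflexive point is not intransitive (R••∧R•• but R••).
So the class is not modally definable.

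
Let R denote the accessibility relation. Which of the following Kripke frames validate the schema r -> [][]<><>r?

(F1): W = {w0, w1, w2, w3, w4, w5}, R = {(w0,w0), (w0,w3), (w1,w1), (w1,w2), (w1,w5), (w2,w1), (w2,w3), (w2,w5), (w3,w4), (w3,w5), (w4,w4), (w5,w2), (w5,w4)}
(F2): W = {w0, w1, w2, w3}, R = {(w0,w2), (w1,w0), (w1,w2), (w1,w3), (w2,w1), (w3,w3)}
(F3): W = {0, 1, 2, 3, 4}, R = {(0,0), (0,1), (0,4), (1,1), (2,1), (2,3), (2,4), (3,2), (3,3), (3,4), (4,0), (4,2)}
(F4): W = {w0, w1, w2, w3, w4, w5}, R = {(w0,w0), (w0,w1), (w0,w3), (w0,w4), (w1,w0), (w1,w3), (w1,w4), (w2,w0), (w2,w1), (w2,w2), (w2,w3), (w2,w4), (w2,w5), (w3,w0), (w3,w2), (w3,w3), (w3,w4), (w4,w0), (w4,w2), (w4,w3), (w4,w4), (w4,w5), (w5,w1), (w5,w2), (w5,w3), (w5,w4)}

Frame correspondent (Sahlqvist): forall x forall z (x R^2 z -> exists w (x = w & z R^2 w)) — i.e. a generalized confluence (Geach) condition.
(F1): fails — w0R²w3 but no w with w0=w and w3R²w.
(F2): fails — w0R²w1 but no w with w0=w and w1R²w.
(F3): fails — 0R²1 but no w with 0=w and 1R²w.
(F4): ✓.

(F4)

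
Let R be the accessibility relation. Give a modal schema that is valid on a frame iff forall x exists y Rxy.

□q → ◇q

The condition is seriality. The D schema □q → ◇q defines it.
Suppose □q→◇q is valid. At any x set V(q)=W. Then □q at x, so ◇q at x, so x has a successor.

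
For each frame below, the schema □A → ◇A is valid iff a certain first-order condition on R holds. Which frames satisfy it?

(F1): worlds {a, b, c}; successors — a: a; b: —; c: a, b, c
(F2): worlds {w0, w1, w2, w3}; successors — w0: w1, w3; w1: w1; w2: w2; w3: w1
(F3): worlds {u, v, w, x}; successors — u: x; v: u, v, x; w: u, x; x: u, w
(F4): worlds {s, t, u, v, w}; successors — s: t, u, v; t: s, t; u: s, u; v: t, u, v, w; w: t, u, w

(F2), (F3), (F4)

Frame correspondent (Sahlqvist): ∀x ∃y Rxy — i.e. seriality.
(F1): fails — world b has no successor.
(F2): satisfies the condition.
(F3): satisfies the condition.
(F4): satisfies the condition.
Valid on: (F2), (F3), (F4).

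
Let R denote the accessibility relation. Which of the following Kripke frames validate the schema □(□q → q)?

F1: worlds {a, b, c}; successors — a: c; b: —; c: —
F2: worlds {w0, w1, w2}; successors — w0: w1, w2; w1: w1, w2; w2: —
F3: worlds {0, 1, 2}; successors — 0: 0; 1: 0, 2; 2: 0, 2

Frame correspondent (Sahlqvist): ∀x ∀y (Rxy → Ryy) — i.e. shift-reflexivity.
F1: fails — Rac but not Rcc.
F2: fails — Rw1w2 but not Rw2w2.
F3: satisfies the condition.
Valid on: F3.

F3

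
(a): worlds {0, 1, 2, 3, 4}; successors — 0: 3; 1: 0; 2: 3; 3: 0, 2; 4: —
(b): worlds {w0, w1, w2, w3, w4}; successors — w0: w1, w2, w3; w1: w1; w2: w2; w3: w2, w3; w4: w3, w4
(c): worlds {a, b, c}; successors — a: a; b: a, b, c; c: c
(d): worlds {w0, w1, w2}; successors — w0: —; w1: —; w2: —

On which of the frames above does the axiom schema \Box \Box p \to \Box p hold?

(b), (c), (d)

Frame correspondent (Sahlqvist): \forall x \forall y (Rxy \to \exists z (Rxz \wedge Rzy)) — i.e. density.
(a): fails — R10 but no z with R1z and Rz0.
(b): satisfies the condition.
(c): satisfies the condition.
(d): satisfies the condition.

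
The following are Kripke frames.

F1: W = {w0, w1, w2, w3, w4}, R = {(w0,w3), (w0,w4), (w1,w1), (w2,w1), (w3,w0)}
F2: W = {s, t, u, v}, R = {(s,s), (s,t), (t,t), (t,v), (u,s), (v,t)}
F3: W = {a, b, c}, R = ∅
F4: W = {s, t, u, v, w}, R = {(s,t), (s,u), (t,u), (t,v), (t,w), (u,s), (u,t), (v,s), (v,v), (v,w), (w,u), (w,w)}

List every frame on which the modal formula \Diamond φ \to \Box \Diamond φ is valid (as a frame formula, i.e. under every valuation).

Frame correspondent (Sahlqvist): \forall x \forall y \forall z (Rxy \wedge Rxz \to Ryz) — i.e. the Euclidean property.
F1: fails — Rw0w4 and Rw0w4 but not Rw4w4.
F2: fails — Rst and Rss but not Rts.
F3: ✓.
F4: fails — Rsu and Rsu but not Ruu.

F3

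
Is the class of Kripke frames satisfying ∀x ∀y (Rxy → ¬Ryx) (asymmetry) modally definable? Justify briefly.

Any modally definable frame class is closed under surjective bounded morphisms.
The 5-cycle (worlds 0,1,2,3,4 with 0→1→2→3→4→0) is asymmetric. Mapping every world to a single reflexive point • is a surjective bounded morphism, and the reflexive point is not asymmetric (R•• but asymmetry requires ¬R••).
Hence asymmetry is not modally definable.

No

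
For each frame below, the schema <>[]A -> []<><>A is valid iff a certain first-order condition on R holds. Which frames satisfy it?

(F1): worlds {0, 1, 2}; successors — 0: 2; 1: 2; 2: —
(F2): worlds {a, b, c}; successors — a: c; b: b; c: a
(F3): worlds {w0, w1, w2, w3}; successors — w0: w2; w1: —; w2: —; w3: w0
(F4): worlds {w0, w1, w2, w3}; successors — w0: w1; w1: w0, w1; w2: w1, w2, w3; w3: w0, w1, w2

This is the axiom for a generalized confluence (Geach) condition; its first-order frame correspondent is forall x forall y forall z ((xRy & xRz) -> exists w (yRw & z R^2 w)).
(F1): fails — 0R2, 0R2 but no w with 2Rw and 2R²w.
(F2): fails — aRc, aRc but no w with cRw and cR²w.
(F3): fails — w0Rw2, w0Rw2 but no w with w2Rw and w2R²w.
(F4): condition met.
Valid on: (F4).

(F4)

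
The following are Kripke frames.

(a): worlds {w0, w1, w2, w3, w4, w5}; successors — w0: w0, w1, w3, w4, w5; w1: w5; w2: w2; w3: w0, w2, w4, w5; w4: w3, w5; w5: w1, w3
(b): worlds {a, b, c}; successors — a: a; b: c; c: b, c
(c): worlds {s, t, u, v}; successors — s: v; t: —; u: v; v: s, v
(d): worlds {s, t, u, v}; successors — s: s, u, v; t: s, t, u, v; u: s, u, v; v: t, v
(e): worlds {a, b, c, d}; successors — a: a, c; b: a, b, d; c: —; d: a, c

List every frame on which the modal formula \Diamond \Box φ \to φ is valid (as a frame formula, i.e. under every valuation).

(b)

The schema corresponds to symmetry: \forall x \forall y (Rxy \to Ryx).
(a): fails — Rw0w4 but not Rw4w0.
(b): condition met.
(c): fails — Ruv but not Rvu.
(d): fails — Ruv but not Rvu.
(e): fails — Rdc but not Rcd.
Valid on: (b).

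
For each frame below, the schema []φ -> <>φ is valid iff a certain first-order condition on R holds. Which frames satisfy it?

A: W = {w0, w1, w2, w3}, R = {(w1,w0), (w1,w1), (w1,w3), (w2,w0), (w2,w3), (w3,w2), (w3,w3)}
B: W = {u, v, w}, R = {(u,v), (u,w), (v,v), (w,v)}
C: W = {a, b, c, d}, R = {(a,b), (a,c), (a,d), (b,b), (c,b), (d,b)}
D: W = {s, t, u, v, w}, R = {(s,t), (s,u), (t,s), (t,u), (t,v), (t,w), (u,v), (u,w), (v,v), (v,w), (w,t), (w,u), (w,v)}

This is the axiom for seriality; its first-order frame correspondent is forall x exists y Rxy.
A: fails — world w0 has no successor.
B: ✓.
C: ✓.
D: ✓.
Valid on: B, C, D.

B, C, D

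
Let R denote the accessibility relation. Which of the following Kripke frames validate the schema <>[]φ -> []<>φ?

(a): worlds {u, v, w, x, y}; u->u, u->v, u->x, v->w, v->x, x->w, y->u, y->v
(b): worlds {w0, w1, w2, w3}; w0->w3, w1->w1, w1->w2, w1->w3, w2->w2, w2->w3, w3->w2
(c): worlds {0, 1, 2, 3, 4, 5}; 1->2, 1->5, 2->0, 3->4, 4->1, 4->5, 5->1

Frame correspondent (Sahlqvist): forall x forall y forall z (Rxy & Rxz -> exists w (Ryw & Rzw)) — i.e. convergence.
(a): fails — Ruu and Rux but u and x have no common successor.
(b): ✓.
(c): fails — R12 and R15 but 2 and 5 have no common successor.
Valid on: (b).

(b)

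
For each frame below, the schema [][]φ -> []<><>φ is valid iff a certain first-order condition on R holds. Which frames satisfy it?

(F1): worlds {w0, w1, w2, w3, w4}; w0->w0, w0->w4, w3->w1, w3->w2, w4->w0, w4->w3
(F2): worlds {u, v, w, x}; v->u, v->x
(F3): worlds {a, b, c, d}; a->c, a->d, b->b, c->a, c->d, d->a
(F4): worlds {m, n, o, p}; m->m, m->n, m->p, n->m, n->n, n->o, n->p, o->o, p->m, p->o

(F3), (F4)

Frame correspondent (Sahlqvist): forall x forall z (xRz -> exists w (x R^2 w & z R^2 w)) — i.e. a generalized confluence (Geach) condition.
(F1): fails — w3Rw1 but no w with w3R²w and w1R²w.
(F2): fails — vRu but no t with vR²t and uR²t.
(F3): satisfies the condition.
(F4): satisfies the condition.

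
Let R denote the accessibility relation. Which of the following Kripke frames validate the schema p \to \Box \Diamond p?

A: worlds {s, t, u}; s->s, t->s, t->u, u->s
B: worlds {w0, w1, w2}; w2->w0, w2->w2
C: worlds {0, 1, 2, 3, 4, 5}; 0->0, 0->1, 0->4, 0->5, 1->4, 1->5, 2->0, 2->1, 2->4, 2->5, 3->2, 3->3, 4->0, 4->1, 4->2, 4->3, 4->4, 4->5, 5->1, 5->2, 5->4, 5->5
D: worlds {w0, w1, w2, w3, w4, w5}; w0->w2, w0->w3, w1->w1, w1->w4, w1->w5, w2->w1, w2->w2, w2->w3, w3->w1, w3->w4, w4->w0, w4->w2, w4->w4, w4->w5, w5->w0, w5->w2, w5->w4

This is the axiom for symmetry; its first-order frame correspondent is \forall x \forall y (Rxy \to Ryx).
A: fails — Rus but not Rsu.
B: fails — Rw2w0 but not Rw0w2.
C: fails — R01 but not R10.
D: fails — Rw1w5 but not Rw5w1.
Valid on no frame.

none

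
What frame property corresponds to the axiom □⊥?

This schema is the Ver axiom.
It corresponds to emptiness of R: ∀x ∀y ¬Rxy.

emptiness of R: ∀x ∀y ¬Rxy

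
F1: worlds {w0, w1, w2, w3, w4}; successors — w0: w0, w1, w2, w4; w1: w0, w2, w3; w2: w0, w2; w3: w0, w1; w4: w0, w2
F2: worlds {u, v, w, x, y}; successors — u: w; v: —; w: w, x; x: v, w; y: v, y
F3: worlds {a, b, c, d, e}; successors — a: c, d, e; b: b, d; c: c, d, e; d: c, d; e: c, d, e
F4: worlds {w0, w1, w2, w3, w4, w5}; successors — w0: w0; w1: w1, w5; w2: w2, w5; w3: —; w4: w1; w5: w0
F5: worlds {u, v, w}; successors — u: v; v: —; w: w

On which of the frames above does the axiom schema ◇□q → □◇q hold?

F1, F3

Frame correspondent (Sahlqvist): ∀x ∀y ∀z (Rxy ∧ Rxz → ∃w (Ryw ∧ Rzw)) — i.e. convergence.
F1: ✓.
F2: fails — Rxw and Rxv but w and v have no common successor.
F3: ✓.
F4: fails — Rw1w5 and Rw1w1 but w5 and w1 have no common successor.
F5: fails — Ruv and Ruv but v and v have no common successor.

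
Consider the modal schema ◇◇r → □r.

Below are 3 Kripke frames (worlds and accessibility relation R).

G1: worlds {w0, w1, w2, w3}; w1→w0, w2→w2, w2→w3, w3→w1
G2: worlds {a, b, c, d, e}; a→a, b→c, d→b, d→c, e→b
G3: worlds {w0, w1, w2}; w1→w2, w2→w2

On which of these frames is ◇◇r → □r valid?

G3

Frame correspondent (Sahlqvist): ∀x ∀y ∀z ((xR²y ∧ xRz) → ∃w (y = w ∧ z = w)) — i.e. a generalized confluence (Geach) condition.
G1: fails — w2R²w1, w2Rw2 but w1 ≠ w2.
G2: fails — dR²c, dRb but c ≠ b.
G3: condition met.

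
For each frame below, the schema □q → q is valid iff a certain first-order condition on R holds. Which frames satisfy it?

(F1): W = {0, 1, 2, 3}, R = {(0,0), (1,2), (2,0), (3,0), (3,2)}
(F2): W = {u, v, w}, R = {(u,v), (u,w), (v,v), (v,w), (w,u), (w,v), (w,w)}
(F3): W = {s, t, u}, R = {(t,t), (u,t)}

The schema corresponds to reflexivity: ∀x Rxx.
(F1): fails — world 1 does not see itself.
(F2): fails — world u does not see itself.
(F3): fails — world s does not see itself.

none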